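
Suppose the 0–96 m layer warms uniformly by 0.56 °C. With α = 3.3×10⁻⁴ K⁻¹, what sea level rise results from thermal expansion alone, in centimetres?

Δh = αΔT·H = 3.3×10⁻⁴ × 0.56 × 96 = 0.0177408 m

about 1.77 cm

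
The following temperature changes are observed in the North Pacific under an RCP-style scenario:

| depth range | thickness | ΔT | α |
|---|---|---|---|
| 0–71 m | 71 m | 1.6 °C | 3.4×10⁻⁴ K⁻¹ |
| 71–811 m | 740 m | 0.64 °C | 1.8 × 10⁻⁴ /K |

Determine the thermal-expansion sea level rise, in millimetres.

Δh ≈ 124 mm

Layer 1: 1.6 × 3.4×10⁻⁴ × 71 = 0.038624 m
0.64 × 1.8×10⁻⁴ × 740 = 0.085248 m
Δh = 0.038624 + 0.085248 = 0.123872 m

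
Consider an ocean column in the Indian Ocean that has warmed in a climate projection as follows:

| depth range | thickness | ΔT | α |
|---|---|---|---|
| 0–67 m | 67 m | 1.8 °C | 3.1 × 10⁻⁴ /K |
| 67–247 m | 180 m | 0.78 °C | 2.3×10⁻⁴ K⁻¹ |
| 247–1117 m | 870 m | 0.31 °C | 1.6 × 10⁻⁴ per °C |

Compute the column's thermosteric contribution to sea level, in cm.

0–67 m: 67 × 1.8 × 3.1×10⁻⁴ = 0.037386 m
2.3×10⁻⁴ × 180 × 0.78 = 0.032292 m
Layer 3: 1.6×10⁻⁴ × 0.31 × 870 = 0.043152 m
Δh = 0.037386 + 0.032292 + 0.043152 = 0.11283 m

Δh ≈ 11.3 cm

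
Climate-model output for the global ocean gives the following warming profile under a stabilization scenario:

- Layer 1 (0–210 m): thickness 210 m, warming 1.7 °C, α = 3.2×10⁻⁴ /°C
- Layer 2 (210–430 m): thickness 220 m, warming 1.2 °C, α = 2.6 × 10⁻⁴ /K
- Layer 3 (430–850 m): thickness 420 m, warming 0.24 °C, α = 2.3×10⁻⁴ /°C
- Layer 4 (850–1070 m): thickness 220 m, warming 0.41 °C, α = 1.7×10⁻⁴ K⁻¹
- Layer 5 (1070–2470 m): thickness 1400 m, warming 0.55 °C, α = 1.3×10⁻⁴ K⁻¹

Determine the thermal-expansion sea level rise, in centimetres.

Δh ≈ 32 cm

Layer 1: 1.7 × 3.2×10⁻⁴ × 210 = 0.11424 m
210–430 m: 220 × 1.2 × 2.6×10⁻⁴ = 0.06864 m
2.3×10⁻⁴ × 0.24 × 420 = 0.023184 m
850–1070 m: 1.7×10⁻⁴ × 0.41 × 220 = 0.015334 m
Layer 5: 0.55 × 1.3×10⁻⁴ × 1400 = 0.10010 m
Δh = 0.11424 + 0.06864 + 0.023184 + 0.015334 + 0.10010 = 0.321498 m ≈ 32 cm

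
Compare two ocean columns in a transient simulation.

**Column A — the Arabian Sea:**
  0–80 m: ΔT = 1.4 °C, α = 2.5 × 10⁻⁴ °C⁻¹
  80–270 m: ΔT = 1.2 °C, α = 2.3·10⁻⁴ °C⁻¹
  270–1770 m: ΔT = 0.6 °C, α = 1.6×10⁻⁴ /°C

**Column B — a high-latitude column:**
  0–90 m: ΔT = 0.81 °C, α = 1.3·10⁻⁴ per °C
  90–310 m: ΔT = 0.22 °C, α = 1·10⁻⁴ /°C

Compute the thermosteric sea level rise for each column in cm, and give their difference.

Δh_A ≈ 22.4 cm, Δh_B ≈ 1.43 cm; difference ≈ 21.0 cm

A Layer 1: 80 × 2.5×10⁻⁴ × 1.4 = 0.02800 m
A Layer 2: 2.3×10⁻⁴ × 190 × 1.2 = 0.05244 m
A 1.6×10⁻⁴ × 0.6 × 1500 = 0.14400 m
A total: 0.22444 m
B Layer 1: 0.81 × 90 × 1.3×10⁻⁴ = 0.009477 m
B 220 × 1×10⁻⁴ × 0.22 = 0.00484 m
B total: 0.014317 m
Difference: 0.22444 − 0.014317 = 0.210123 m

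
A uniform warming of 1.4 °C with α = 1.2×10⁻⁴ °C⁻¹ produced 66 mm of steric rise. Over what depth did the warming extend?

about 393 m

H = Δh/(αΔT) = 0.066 / (1.2×10⁻⁴ × 1.4) ≈ 392.9 m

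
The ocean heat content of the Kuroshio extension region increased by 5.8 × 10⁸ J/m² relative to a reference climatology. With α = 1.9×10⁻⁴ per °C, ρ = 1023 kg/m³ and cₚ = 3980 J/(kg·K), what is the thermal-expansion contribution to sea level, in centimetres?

2.71 cm of thermosteric rise

Δh = αQ/(ρcₚ) = 1.9×10⁻⁴ × 5.8×10⁸ / (1023 × 3980) ≈ 0.027066 m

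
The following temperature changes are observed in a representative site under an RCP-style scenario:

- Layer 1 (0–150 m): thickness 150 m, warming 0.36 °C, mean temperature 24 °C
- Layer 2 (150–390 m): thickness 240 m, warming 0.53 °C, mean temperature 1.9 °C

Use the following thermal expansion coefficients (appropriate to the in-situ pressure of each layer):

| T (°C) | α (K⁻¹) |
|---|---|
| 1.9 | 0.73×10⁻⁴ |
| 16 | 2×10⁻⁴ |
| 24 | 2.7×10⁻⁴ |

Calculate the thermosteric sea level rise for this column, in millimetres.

Layer 1 at 24 °C → α = 2.7×10⁻⁴ K⁻¹
Layer 2 at 1.9 °C → α = 0.73×10⁻⁴ K⁻¹
150 × 0.36 × 2.7×10⁻⁴ = 0.01458 m
0.53 × 240 × 0.73×10⁻⁴ = 0.0092856 m
Δh = 0.01458 + 0.0092856 = 0.0238656 m

Δh = 24 mm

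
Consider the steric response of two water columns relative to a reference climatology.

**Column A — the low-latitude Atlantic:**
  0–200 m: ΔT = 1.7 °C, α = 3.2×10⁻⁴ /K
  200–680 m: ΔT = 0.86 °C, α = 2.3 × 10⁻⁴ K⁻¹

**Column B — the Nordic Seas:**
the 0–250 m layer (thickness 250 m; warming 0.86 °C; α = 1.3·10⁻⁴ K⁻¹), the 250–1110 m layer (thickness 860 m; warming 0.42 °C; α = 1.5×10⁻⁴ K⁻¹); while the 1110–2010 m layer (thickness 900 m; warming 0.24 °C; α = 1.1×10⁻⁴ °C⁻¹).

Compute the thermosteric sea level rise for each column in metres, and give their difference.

Δh_A ≈ 0.204 m, Δh_B ≈ 0.106 m; difference ≈ 0.0979 m

A 1.7 × 200 × 3.2×10⁻⁴ = 0.10880 m
A 2.3×10⁻⁴ × 480 × 0.86 = 0.094944 m
A total: 0.203744 m
B Layer 1: 0.86 × 250 × 1.3×10⁻⁴ = 0.02795 m
B 0.42 × 1.5×10⁻⁴ × 860 = 0.05418 m
B Layer 3: 900 × 1.1×10⁻⁴ × 0.24 = 0.02376 m
B total: 0.10589 m
Difference: 0.203744 − 0.10589 = 0.097854 m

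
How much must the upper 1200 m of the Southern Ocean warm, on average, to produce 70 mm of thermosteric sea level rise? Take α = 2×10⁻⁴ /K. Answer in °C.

ΔT = Δh/(αH) = 0.07 / (2×10⁻⁴ × 1200) ≈ 0.2917 °C

0.292 °C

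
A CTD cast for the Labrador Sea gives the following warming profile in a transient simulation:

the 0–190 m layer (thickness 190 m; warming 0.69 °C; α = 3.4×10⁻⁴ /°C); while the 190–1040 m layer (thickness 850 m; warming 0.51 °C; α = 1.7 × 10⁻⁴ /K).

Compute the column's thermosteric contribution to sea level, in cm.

Δh = 12 cm

190 × 0.69 × 3.4×10⁻⁴ = 0.044574 m
190–1040 m: 850 × 1.7×10⁻⁴ × 0.51 = 0.073695 m
Δh = 0.044574 + 0.073695 = 0.118269 m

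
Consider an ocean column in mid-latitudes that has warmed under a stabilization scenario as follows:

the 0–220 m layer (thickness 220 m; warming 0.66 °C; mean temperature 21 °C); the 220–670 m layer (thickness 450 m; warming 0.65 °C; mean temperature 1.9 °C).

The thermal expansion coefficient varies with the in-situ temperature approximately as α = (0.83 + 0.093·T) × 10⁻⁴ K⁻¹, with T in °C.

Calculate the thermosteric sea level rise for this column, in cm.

Layer 1: α = (0.83 + 0.093×21)×10⁻⁴ = 2.783×10⁻⁴ K⁻¹
Layer 2: α = (0.83 + 0.093×1.9)×10⁻⁴ = 1.0067×10⁻⁴ K⁻¹
0.66 × 2.783×10⁻⁴ × 220 = 0.04040916 m
1.0067×10⁻⁴ × 450 × 0.65 = 0.029445975 m
Δh = 0.04040916 + 0.029445975 = 0.069855135 m

Δh ≈ 7.0 cm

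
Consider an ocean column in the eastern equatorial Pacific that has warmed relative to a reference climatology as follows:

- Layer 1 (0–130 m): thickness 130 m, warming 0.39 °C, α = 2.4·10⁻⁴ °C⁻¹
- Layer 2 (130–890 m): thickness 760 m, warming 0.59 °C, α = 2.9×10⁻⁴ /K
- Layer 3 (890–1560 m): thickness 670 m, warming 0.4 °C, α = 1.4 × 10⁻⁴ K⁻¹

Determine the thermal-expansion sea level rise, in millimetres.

180 mm

Layer 1: 0.39 × 130 × 2.4×10⁻⁴ = 0.012168 m
130–890 m: 2.9×10⁻⁴ × 760 × 0.59 = 0.130036 m
Layer 3: 0.4 × 670 × 1.4×10⁻⁴ = 0.03752 m
Δh = 0.012168 + 0.130036 + 0.03752 = 0.179724 m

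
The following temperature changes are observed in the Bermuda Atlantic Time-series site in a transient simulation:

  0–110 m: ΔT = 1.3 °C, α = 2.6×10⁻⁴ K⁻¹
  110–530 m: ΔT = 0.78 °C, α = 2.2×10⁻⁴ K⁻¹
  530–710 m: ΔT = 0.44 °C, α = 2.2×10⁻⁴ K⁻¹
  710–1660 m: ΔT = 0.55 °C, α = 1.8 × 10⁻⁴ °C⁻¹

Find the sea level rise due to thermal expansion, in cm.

Δh ≈ 22.1 cm

Layer 1: 1.3 × 2.6×10⁻⁴ × 110 = 0.03718 m
Layer 2: 0.78 × 2.2×10⁻⁴ × 420 = 0.072072 m
530–710 m: 180 × 0.44 × 2.2×10⁻⁴ = 0.017424 m
710–1660 m: 950 × 1.8×10⁻⁴ × 0.55 = 0.09405 m
Δh = 0.03718 + 0.072072 + 0.017424 + 0.09405 = 0.220726 m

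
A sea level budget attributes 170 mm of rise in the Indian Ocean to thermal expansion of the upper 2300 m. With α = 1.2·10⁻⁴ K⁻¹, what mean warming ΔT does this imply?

ΔT = Δh/(αH) = 0.17 / (1.2×10⁻⁴ × 2300) ≈ 0.6159 K

about 0.62 K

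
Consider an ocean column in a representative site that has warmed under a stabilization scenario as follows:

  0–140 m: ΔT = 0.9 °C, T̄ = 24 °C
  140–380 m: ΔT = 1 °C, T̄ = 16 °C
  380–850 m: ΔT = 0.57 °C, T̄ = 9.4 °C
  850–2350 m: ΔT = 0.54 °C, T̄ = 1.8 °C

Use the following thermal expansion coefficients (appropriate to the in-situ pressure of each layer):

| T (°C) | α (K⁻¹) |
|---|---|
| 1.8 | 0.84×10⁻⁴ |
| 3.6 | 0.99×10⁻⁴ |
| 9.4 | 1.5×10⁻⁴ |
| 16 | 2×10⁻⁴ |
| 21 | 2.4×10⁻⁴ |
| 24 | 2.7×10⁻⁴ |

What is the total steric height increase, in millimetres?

Layer 1 at 24 °C → α = 2.7×10⁻⁴ K⁻¹
Layer 2 at 16 °C → α = 2×10⁻⁴ K⁻¹
Layer 3 at 9.4 °C → α = 1.5×10⁻⁴ K⁻¹
Layer 4 at 1.8 °C → α = 0.84×10⁻⁴ K⁻¹
2.7×10⁻⁴ × 140 × 0.9 = 0.03402 m
240 × 2×10⁻⁴ × 1 = 0.04800 m
0.57 × 1.5×10⁻⁴ × 470 = 0.040185 m
850–2350 m: 0.84×10⁻⁴ × 1500 × 0.54 = 0.06804 m
Δh = 0.03402 + 0.04800 + 0.040185 + 0.06804 = 0.190245 m ≈ 190 mm

Δh ≈ 190 mm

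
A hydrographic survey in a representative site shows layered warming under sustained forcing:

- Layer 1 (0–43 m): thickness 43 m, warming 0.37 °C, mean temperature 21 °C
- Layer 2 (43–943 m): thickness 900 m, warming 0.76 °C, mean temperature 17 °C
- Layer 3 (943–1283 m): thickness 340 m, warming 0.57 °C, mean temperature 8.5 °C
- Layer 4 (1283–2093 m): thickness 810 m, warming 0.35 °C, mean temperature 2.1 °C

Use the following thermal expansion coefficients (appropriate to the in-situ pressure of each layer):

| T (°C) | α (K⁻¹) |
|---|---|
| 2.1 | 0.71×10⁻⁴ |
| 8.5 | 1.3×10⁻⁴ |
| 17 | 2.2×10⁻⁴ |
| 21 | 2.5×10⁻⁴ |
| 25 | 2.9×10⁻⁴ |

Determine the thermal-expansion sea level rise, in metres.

0.200 m of thermosteric rise

Layer 1 at 21 °C → α = 2.5×10⁻⁴ K⁻¹
Layer 2 at 17 °C → α = 2.2×10⁻⁴ K⁻¹
Layer 3 at 8.5 °C → α = 1.3×10⁻⁴ K⁻¹
Layer 4 at 2.1 °C → α = 0.71×10⁻⁴ K⁻¹
Layer 1: 2.5×10⁻⁴ × 43 × 0.37 = 0.0039775 m
43–943 m: 0.76 × 900 × 2.2×10⁻⁴ = 0.15048 m
1.3×10⁻⁴ × 340 × 0.57 = 0.025194 m
Layer 4: 0.71×10⁻⁴ × 0.35 × 810 = 0.0201285 m
Δh = 0.0039775 + 0.15048 + 0.025194 + 0.0201285 = 0.19978 m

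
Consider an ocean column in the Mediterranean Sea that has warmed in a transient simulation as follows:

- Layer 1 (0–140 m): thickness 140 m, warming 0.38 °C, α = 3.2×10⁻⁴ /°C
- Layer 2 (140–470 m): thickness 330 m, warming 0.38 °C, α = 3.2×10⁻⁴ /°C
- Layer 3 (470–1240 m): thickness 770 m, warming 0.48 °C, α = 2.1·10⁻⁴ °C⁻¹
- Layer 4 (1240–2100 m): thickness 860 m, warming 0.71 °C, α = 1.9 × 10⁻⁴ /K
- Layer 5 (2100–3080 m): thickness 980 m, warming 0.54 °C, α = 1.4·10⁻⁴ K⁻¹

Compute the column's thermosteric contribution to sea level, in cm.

32 cm

0–140 m: 3.2×10⁻⁴ × 140 × 0.38 = 0.017024 m
140–470 m: 0.38 × 3.2×10⁻⁴ × 330 = 0.040128 m
Layer 3: 2.1×10⁻⁴ × 770 × 0.48 = 0.077616 m
Layer 4: 0.71 × 1.9×10⁻⁴ × 860 = 0.116014 m
2100–3080 m: 980 × 1.4×10⁻⁴ × 0.54 = 0.074088 m
Δh = 0.017024 + 0.040128 + 0.077616 + 0.116014 + 0.074088 = 0.32487 m ≈ 32 cm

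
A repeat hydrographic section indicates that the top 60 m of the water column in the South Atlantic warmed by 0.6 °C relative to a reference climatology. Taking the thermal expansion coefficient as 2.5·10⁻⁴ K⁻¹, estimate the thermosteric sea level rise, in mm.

9.0 mm

Δh = αΔT·H = 2.5×10⁻⁴ × 0.6 × 60 = 0.00900 m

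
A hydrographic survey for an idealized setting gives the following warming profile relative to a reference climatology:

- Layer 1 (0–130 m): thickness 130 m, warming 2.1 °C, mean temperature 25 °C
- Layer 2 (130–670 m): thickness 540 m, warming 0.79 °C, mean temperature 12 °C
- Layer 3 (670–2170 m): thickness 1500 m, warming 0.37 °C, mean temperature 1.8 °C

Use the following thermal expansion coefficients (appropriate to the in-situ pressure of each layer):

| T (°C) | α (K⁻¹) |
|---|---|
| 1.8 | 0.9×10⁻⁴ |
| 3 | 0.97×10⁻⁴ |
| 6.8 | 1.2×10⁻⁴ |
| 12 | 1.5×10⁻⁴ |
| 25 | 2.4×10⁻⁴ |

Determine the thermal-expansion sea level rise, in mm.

Layer 1 at 25 °C → α = 2.4×10⁻⁴ K⁻¹
Layer 2 at 12 °C → α = 1.5×10⁻⁴ K⁻¹
Layer 3 at 1.8 °C → α = 0.9×10⁻⁴ K⁻¹
Layer 1: 130 × 2.1 × 2.4×10⁻⁴ = 0.06552 m
Layer 2: 540 × 0.79 × 1.5×10⁻⁴ = 0.06399 m
0.37 × 1500 × 0.9×10⁻⁴ = 0.04995 m
Δh = 0.06552 + 0.06399 + 0.04995 = 0.17946 m ≈ 179 mm

179 mm of thermosteric rise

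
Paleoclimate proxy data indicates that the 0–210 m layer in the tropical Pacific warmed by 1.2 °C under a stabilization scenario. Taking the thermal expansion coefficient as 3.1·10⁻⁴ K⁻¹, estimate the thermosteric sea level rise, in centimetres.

about 7.81 cm

Δh = αΔT·H = 3.1×10⁻⁴ × 1.2 × 210 = 0.07812 m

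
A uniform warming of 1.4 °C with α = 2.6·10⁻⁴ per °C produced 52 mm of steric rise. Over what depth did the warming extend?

H = Δh/(αΔT) = 0.052 / (2.6×10⁻⁴ × 1.4) ≈ 142.9 m

about 140 m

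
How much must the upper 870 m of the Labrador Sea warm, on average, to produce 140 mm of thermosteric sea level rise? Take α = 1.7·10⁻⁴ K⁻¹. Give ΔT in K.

about 0.947 K

ΔT = Δh/(αH) = 0.14 / (1.7×10⁻⁴ × 870) ≈ 0.9466 K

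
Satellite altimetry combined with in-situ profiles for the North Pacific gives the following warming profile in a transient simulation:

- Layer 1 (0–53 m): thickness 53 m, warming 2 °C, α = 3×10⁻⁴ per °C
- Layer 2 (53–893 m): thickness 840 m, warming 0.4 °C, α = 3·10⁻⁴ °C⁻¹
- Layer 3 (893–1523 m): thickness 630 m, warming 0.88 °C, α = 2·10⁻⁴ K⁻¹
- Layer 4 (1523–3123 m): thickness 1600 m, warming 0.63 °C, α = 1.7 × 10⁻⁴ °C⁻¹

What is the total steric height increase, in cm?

Layer 1: 2 × 53 × 3×10⁻⁴ = 0.03180 m
53–893 m: 3×10⁻⁴ × 0.4 × 840 = 0.10080 m
2×10⁻⁴ × 0.88 × 630 = 0.11088 m
1.7×10⁻⁴ × 0.63 × 1600 = 0.17136 m
Δh = 0.03180 + 0.10080 + 0.11088 + 0.17136 = 0.41484 m

Δh ≈ 41.5 cm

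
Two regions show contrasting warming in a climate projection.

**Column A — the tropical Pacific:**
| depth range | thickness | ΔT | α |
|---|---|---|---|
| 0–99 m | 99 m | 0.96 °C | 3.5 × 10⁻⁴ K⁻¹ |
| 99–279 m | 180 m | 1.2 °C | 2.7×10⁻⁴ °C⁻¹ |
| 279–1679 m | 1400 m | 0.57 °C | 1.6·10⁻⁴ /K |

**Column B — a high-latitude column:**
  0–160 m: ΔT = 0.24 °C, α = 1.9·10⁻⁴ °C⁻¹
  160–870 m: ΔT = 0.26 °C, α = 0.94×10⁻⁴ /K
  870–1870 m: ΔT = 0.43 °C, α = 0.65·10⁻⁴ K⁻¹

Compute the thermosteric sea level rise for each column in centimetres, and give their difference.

A Layer 1: 99 × 0.96 × 3.5×10⁻⁴ = 0.033264 m
A 2.7×10⁻⁴ × 180 × 1.2 = 0.05832 m
A Layer 3: 0.57 × 1.6×10⁻⁴ × 1400 = 0.12768 m
A total: 0.219264 m
B 1.9×10⁻⁴ × 160 × 0.24 = 0.007296 m
B Layer 2: 710 × 0.26 × 0.94×10⁻⁴ = 0.0173524 m
B 870–1870 m: 0.43 × 0.65×10⁻⁴ × 1000 = 0.02795 m
B total: 0.0525984 m
Difference: 0.219264 − 0.0525984 = 0.1666656 m

A: 22 cm; B: 5.3 cm; difference 17 cm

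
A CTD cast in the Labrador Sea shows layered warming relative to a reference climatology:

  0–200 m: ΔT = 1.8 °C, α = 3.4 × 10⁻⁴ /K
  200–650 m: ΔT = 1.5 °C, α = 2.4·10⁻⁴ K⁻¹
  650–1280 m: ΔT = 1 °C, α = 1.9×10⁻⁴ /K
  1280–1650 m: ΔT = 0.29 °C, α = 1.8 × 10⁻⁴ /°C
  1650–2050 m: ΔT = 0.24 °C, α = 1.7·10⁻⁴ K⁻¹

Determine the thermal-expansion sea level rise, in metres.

Δh ≈ 0.44 m

200 × 3.4×10⁻⁴ × 1.8 = 0.12240 m
200–650 m: 2.4×10⁻⁴ × 1.5 × 450 = 0.16200 m
650–1280 m: 630 × 1.9×10⁻⁴ × 1 = 0.11970 m
370 × 0.29 × 1.8×10⁻⁴ = 0.019314 m
1650–2050 m: 400 × 1.7×10⁻⁴ × 0.24 = 0.01632 m
Δh = 0.12240 + 0.16200 + 0.11970 + 0.019314 + 0.01632 = 0.439734 m ≈ 0.44 m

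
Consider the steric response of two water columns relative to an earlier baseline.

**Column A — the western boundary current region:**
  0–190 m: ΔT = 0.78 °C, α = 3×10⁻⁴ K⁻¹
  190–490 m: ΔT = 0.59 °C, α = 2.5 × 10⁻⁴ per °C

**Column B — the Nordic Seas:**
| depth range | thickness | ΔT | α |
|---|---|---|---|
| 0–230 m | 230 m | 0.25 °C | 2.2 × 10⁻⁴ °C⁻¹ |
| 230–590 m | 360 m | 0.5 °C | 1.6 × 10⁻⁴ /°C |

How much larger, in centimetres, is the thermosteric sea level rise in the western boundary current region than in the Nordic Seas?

A 3×10⁻⁴ × 190 × 0.78 = 0.04446 m
A 300 × 2.5×10⁻⁴ × 0.59 = 0.04425 m
A total: 0.08871 m
B 230 × 0.25 × 2.2×10⁻⁴ = 0.01265 m
B Layer 2: 0.5 × 1.6×10⁻⁴ × 360 = 0.02880 m
B total: 0.04145 m
Difference: 0.08871 − 0.04145 = 0.04726 m

Δh_A − Δh_B ≈ 4.73 cm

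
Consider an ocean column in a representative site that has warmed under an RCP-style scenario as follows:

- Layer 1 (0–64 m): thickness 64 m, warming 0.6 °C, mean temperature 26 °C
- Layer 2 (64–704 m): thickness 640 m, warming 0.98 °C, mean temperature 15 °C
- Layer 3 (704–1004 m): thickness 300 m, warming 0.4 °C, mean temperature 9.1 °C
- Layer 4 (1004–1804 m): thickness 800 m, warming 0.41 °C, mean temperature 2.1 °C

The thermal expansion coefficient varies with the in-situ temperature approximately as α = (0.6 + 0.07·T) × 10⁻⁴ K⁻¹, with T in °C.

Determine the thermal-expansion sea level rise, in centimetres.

15 cm

Layer 1: α = (0.6 + 0.07×26)×10⁻⁴ = 2.42×10⁻⁴ K⁻¹
Layer 2: α = (0.6 + 0.07×15)×10⁻⁴ = 1.65×10⁻⁴ K⁻¹
Layer 3: α = (0.6 + 0.07×9.1)×10⁻⁴ = 1.237×10⁻⁴ K⁻¹
Layer 4: α = (0.6 + 0.07×2.1)×10⁻⁴ = 0.747×10⁻⁴ K⁻¹
0–64 m: 64 × 2.42×10⁻⁴ × 0.6 = 0.0092928 m
64–704 m: 640 × 0.98 × 1.65×10⁻⁴ = 0.103488 m
300 × 0.4 × 1.237×10⁻⁴ = 0.014844 m
1004–1804 m: 0.41 × 0.747×10⁻⁴ × 800 = 0.0245016 m
Δh = 0.0092928 + 0.103488 + 0.014844 + 0.0245016 = 0.1521264 m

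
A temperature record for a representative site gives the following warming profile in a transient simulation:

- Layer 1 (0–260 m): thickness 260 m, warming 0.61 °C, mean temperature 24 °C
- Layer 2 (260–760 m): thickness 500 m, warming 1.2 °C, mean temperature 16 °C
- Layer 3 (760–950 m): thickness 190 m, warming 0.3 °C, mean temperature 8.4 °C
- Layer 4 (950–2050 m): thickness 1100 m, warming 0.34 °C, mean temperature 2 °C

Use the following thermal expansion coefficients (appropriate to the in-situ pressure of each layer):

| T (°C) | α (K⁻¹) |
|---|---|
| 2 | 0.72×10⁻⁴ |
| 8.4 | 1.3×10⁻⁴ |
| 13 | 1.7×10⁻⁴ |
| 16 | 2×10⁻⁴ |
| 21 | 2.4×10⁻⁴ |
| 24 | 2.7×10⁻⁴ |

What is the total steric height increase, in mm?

200 mm of thermosteric rise

Layer 1 at 24 °C → α = 2.7×10⁻⁴ K⁻¹
Layer 2 at 16 °C → α = 2×10⁻⁴ K⁻¹
Layer 3 at 8.4 °C → α = 1.3×10⁻⁴ K⁻¹
Layer 4 at 2 °C → α = 0.72×10⁻⁴ K⁻¹
0–260 m: 0.61 × 2.7×10⁻⁴ × 260 = 0.042822 m
260–760 m: 500 × 1.2 × 2×10⁻⁴ = 0.12000 m
Layer 3: 1.3×10⁻⁴ × 190 × 0.3 = 0.00741 m
0.72×10⁻⁴ × 0.34 × 1100 = 0.026928 m
Δh = 0.042822 + 0.12000 + 0.00741 + 0.026928 = 0.19716 m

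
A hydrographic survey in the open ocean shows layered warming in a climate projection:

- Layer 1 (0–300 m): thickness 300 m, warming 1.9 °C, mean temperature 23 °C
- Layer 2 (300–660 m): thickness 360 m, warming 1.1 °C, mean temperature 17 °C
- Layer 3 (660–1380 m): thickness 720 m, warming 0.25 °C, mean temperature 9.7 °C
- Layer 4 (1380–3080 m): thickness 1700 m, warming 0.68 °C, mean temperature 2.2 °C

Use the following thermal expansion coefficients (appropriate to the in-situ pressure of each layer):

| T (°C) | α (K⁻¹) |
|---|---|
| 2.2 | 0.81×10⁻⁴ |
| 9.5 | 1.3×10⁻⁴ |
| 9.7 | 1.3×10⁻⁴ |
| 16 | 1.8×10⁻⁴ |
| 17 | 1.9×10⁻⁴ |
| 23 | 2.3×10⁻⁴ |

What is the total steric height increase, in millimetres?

about 320 mm

Layer 1 at 23 °C → α = 2.3×10⁻⁴ K⁻¹
Layer 2 at 17 °C → α = 1.9×10⁻⁴ K⁻¹
Layer 3 at 9.7 °C → α = 1.3×10⁻⁴ K⁻¹
Layer 4 at 2.2 °C → α = 0.81×10⁻⁴ K⁻¹
Layer 1: 300 × 1.9 × 2.3×10⁻⁴ = 0.13110 m
360 × 1.1 × 1.9×10⁻⁴ = 0.07524 m
Layer 3: 720 × 0.25 × 1.3×10⁻⁴ = 0.02340 m
Layer 4: 0.68 × 1700 × 0.81×10⁻⁴ = 0.093636 m
Δh = 0.13110 + 0.07524 + 0.02340 + 0.093636 = 0.323376 m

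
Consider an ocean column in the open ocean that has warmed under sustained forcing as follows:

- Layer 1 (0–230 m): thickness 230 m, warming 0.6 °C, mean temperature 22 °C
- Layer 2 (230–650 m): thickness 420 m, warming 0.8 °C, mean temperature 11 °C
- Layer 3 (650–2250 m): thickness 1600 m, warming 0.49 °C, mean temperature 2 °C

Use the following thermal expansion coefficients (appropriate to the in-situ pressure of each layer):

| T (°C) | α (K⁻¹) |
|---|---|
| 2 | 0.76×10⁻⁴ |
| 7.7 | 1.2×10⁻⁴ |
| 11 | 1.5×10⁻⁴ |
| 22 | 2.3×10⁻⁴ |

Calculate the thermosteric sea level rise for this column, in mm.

Layer 1 at 22 °C → α = 2.3×10⁻⁴ K⁻¹
Layer 2 at 11 °C → α = 1.5×10⁻⁴ K⁻¹
Layer 3 at 2 °C → α = 0.76×10⁻⁴ K⁻¹
230 × 2.3×10⁻⁴ × 0.6 = 0.03174 m
0.8 × 1.5×10⁻⁴ × 420 = 0.05040 m
650–2250 m: 1600 × 0.49 × 0.76×10⁻⁴ = 0.059584 m
Δh = 0.03174 + 0.05040 + 0.059584 = 0.141724 m

Δh = 140 mm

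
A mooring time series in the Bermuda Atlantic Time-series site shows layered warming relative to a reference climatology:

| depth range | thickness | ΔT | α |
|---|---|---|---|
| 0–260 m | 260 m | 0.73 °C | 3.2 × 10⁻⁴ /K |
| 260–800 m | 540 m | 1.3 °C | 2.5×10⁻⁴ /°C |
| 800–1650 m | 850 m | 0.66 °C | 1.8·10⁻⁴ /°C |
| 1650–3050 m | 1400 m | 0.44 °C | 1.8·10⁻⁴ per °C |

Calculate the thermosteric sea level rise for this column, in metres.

260 × 0.73 × 3.2×10⁻⁴ = 0.060736 m
2.5×10⁻⁴ × 1.3 × 540 = 0.17550 m
800–1650 m: 0.66 × 850 × 1.8×10⁻⁴ = 0.10098 m
1400 × 0.44 × 1.8×10⁻⁴ = 0.11088 m
Δh = 0.060736 + 0.17550 + 0.10098 + 0.11088 = 0.448096 m

0.45 m of thermosteric rise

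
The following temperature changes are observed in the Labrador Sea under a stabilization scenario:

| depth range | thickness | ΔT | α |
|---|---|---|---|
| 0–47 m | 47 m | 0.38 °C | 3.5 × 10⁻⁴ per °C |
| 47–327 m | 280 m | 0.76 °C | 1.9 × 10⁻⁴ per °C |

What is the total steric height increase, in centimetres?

about 4.67 cm

Layer 1: 0.38 × 47 × 3.5×10⁻⁴ = 0.006251 m
Layer 2: 0.76 × 280 × 1.9×10⁻⁴ = 0.040432 m
Δh = 0.006251 + 0.040432 = 0.046683 m ≈ 4.67 cm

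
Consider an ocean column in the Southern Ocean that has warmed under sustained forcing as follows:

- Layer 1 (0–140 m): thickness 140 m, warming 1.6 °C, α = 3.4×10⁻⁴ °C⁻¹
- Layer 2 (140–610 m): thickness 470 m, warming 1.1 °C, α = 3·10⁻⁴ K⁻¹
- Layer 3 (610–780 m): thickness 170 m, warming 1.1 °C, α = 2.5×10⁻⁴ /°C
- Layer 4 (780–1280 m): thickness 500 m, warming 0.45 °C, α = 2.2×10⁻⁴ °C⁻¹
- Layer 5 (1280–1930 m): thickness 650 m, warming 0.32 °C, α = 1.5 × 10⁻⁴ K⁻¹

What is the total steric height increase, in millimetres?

Layer 1: 140 × 3.4×10⁻⁴ × 1.6 = 0.07616 m
470 × 3×10⁻⁴ × 1.1 = 0.15510 m
170 × 2.5×10⁻⁴ × 1.1 = 0.04675 m
780–1280 m: 0.45 × 500 × 2.2×10⁻⁴ = 0.04950 m
1280–1930 m: 0.32 × 1.5×10⁻⁴ × 650 = 0.03120 m
Δh = 0.07616 + 0.15510 + 0.04675 + 0.04950 + 0.03120 = 0.35871 m ≈ 359 mm

359 mm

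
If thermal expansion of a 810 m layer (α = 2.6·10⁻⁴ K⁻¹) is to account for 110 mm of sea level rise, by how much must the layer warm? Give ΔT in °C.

about 0.522 °C

ΔT = Δh/(αH) = 0.11 / (2.6×10⁻⁴ × 810) ≈ 0.5223 °C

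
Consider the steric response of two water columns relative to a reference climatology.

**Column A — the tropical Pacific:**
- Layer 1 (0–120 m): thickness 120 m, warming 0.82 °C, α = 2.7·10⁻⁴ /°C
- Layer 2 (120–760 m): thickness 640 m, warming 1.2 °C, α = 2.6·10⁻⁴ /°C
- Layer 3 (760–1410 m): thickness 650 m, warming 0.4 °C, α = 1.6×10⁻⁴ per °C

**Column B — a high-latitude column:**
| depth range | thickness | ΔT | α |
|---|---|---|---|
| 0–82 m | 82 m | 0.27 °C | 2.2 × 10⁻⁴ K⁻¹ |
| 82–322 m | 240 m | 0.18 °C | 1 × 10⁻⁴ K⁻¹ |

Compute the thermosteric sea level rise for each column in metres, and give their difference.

Δh_A ≈ 0.27 m, Δh_B ≈ 0.0092 m; difference ≈ 0.26 m

A Layer 1: 0.82 × 120 × 2.7×10⁻⁴ = 0.026568 m
A 120–760 m: 640 × 1.2 × 2.6×10⁻⁴ = 0.19968 m
A Layer 3: 1.6×10⁻⁴ × 0.4 × 650 = 0.04160 m
A total: 0.267848 m
B 2.2×10⁻⁴ × 0.27 × 82 = 0.0048708 m
B Layer 2: 1×10⁻⁴ × 240 × 0.18 = 0.00432 m
B total: 0.0091908 m
Difference: 0.267848 − 0.0091908 = 0.2586572 m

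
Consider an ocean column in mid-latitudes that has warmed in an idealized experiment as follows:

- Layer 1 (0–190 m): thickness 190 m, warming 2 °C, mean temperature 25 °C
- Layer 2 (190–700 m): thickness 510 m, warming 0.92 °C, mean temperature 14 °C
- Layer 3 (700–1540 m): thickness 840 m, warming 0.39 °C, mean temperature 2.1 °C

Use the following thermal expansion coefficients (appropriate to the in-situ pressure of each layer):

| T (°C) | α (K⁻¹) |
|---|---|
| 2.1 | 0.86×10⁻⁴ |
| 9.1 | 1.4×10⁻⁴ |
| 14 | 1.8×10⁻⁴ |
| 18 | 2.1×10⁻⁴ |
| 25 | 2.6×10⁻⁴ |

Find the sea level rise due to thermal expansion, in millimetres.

Δh ≈ 210 mm

Layer 1 at 25 °C → α = 2.6×10⁻⁴ K⁻¹
Layer 2 at 14 °C → α = 1.8×10⁻⁴ K⁻¹
Layer 3 at 2.1 °C → α = 0.86×10⁻⁴ K⁻¹
190 × 2.6×10⁻⁴ × 2 = 0.09880 m
510 × 0.92 × 1.8×10⁻⁴ = 0.084456 m
700–1540 m: 0.86×10⁻⁴ × 0.39 × 840 = 0.0281736 m
Δh = 0.09880 + 0.084456 + 0.0281736 = 0.2114296 m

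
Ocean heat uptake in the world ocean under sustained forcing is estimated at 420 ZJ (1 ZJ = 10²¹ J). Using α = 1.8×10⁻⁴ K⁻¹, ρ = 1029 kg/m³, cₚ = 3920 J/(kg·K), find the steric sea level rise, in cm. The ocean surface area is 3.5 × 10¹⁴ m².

Per unit area: Q = 420×10²¹ / (3.5×10¹⁴) = 1.2×10⁹ J/m²
Δh = αQ/(ρcₚ) = 1.8×10⁻⁴ × 1.2×10⁹ / (1029 × 3920) ≈ 0.053549 m

5.35 cm of thermosteric rise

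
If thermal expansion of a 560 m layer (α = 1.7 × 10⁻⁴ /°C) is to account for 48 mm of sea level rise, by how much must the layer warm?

ΔT = Δh/(αH) = 0.048 / (1.7×10⁻⁴ × 560) ≈ 0.5042 °C

ΔT ≈ 0.504 °C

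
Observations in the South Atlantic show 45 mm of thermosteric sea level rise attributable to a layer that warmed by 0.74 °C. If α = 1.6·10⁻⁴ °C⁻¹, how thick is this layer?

H = Δh/(αΔT) = 0.045 / (1.6×10⁻⁴ × 0.74) ≈ 380.1 m

H ≈ 380 m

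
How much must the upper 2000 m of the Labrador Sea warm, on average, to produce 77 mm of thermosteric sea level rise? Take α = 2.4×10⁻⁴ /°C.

ΔT = Δh/(αH) = 0.077 / (2.4×10⁻⁴ × 2000) ≈ 0.1604 K

0.16 K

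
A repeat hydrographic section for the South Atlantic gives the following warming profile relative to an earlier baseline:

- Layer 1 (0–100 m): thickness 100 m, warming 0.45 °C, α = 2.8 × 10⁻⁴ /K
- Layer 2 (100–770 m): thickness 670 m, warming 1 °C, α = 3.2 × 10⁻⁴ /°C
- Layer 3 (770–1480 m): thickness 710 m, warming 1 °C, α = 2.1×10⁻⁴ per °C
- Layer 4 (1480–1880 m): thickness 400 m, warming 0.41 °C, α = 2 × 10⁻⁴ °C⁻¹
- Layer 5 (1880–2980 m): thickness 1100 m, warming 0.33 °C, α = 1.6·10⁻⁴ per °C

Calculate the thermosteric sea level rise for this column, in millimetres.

100 × 2.8×10⁻⁴ × 0.45 = 0.01260 m
3.2×10⁻⁴ × 1 × 670 = 0.21440 m
2.1×10⁻⁴ × 1 × 710 = 0.14910 m
Layer 4: 0.41 × 2×10⁻⁴ × 400 = 0.03280 m
Layer 5: 0.33 × 1100 × 1.6×10⁻⁴ = 0.05808 m
Δh = 0.01260 + 0.21440 + 0.14910 + 0.03280 + 0.05808 = 0.46698 m

Δh ≈ 470 mm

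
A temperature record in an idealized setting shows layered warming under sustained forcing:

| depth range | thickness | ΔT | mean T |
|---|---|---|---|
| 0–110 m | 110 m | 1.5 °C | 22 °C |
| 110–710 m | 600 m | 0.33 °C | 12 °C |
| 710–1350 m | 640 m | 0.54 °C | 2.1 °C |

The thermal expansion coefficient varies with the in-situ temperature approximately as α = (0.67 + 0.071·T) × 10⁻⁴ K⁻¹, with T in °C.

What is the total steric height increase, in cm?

9.53 cm

Layer 1: α = (0.67 + 0.071×22)×10⁻⁴ = 2.232×10⁻⁴ K⁻¹
Layer 2: α = (0.67 + 0.071×12)×10⁻⁴ = 1.522×10⁻⁴ K⁻¹
Layer 3: α = (0.67 + 0.071×2.1)×10⁻⁴ = 0.8191×10⁻⁴ K⁻¹
Layer 1: 1.5 × 110 × 2.232×10⁻⁴ = 0.036828 m
110–710 m: 600 × 1.522×10⁻⁴ × 0.33 = 0.0301356 m
710–1350 m: 0.8191×10⁻⁴ × 0.54 × 640 = 0.028308096 m
Δh = 0.036828 + 0.0301356 + 0.028308096 = 0.095271696 m ≈ 9.53 cm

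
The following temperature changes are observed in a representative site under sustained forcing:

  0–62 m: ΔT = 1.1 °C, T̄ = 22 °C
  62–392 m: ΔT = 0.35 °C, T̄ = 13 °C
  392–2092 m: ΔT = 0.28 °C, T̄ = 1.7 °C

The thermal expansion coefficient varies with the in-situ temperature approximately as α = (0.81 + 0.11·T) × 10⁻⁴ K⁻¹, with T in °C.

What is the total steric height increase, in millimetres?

95.4 mm of thermosteric rise

Layer 1: α = (0.81 + 0.11×22)×10⁻⁴ = 3.23×10⁻⁴ K⁻¹
Layer 2: α = (0.81 + 0.11×13)×10⁻⁴ = 2.24×10⁻⁴ K⁻¹
Layer 3: α = (0.81 + 0.11×1.7)×10⁻⁴ = 0.997×10⁻⁴ K⁻¹
0–62 m: 3.23×10⁻⁴ × 62 × 1.1 = 0.0220286 m
Layer 2: 330 × 2.24×10⁻⁴ × 0.35 = 0.025872 m
Layer 3: 0.28 × 0.997×10⁻⁴ × 1700 = 0.0474572 m
Δh = 0.0220286 + 0.025872 + 0.0474572 = 0.0953578 m ≈ 95.4 mm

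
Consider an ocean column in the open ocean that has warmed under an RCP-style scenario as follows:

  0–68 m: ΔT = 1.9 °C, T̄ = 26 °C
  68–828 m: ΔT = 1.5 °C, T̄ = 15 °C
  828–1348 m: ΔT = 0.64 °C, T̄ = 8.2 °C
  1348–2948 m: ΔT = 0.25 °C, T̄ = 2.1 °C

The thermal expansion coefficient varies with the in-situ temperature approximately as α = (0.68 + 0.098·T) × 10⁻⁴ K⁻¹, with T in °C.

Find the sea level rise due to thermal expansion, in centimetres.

Layer 1: α = (0.68 + 0.098×26)×10⁻⁴ = 3.228×10⁻⁴ K⁻¹
Layer 2: α = (0.68 + 0.098×15)×10⁻⁴ = 2.15×10⁻⁴ K⁻¹
Layer 3: α = (0.68 + 0.098×8.2)×10⁻⁴ = 1.4836×10⁻⁴ K⁻¹
Layer 4: α = (0.68 + 0.098×2.1)×10⁻⁴ = 0.8858×10⁻⁴ K⁻¹
Layer 1: 1.9 × 68 × 3.228×10⁻⁴ = 0.04170576 m
2.15×10⁻⁴ × 760 × 1.5 = 0.24510 m
828–1348 m: 520 × 1.4836×10⁻⁴ × 0.64 = 0.049374208 m
Layer 4: 1600 × 0.25 × 0.8858×10⁻⁴ = 0.035432 m
Δh = 0.04170576 + 0.24510 + 0.049374208 + 0.035432 = 0.371611968 m

Δh ≈ 37.2 cm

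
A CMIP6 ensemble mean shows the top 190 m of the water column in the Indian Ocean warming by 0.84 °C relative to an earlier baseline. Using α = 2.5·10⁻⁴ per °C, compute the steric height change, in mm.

Δh ≈ 39.9 mm

Δh = αΔT·H = 2.5×10⁻⁴ × 0.84 × 190 = 0.03990 m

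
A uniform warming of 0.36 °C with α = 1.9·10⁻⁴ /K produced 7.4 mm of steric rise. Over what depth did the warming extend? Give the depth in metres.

H = Δh/(αΔT) = 0.0074 / (1.9×10⁻⁴ × 0.36) ≈ 108.2 m

H ≈ 110 m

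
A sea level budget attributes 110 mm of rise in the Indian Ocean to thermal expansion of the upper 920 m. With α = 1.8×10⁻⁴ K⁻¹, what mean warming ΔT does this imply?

ΔT = Δh/(αH) = 0.11 / (1.8×10⁻⁴ × 920) ≈ 0.6643 °C

ΔT ≈ 0.66 °C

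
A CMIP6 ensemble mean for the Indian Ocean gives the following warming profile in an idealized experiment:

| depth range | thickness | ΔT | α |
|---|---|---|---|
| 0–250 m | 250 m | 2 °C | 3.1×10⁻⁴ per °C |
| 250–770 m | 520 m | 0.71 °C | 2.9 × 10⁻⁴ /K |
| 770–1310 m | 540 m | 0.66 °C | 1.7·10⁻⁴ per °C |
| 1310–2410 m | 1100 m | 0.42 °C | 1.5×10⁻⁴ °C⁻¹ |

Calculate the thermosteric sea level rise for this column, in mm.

Δh ≈ 392 mm

3.1×10⁻⁴ × 2 × 250 = 0.15500 m
Layer 2: 520 × 0.71 × 2.9×10⁻⁴ = 0.107068 m
770–1310 m: 1.7×10⁻⁴ × 0.66 × 540 = 0.060588 m
1310–2410 m: 1.5×10⁻⁴ × 0.42 × 1100 = 0.06930 m
Δh = 0.15500 + 0.107068 + 0.060588 + 0.06930 = 0.391956 m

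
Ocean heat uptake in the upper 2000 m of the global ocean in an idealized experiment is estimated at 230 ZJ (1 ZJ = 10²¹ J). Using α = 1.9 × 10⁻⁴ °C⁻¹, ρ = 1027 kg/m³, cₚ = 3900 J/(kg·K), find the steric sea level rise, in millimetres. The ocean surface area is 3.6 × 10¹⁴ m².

Per unit area: Q = 230×10²¹ / (3.6×10¹⁴) ≈ 6.389×10⁸ J/m²
Δh = αQ/(ρcₚ) = 1.9×10⁻⁴ × 6.389×10⁸ / (1027 × 3900) ≈ 0.030308 m

Δh ≈ 30.3 mm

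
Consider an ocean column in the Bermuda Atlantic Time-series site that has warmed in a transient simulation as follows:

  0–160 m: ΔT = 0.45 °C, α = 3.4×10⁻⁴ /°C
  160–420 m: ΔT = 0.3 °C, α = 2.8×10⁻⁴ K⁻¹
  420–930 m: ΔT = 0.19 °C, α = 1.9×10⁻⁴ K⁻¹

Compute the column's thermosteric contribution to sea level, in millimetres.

about 64.7 mm

0–160 m: 160 × 3.4×10⁻⁴ × 0.45 = 0.02448 m
260 × 2.8×10⁻⁴ × 0.3 = 0.02184 m
Layer 3: 510 × 1.9×10⁻⁴ × 0.19 = 0.018411 m
Δh = 0.02448 + 0.02184 + 0.018411 = 0.064731 m ≈ 64.7 mm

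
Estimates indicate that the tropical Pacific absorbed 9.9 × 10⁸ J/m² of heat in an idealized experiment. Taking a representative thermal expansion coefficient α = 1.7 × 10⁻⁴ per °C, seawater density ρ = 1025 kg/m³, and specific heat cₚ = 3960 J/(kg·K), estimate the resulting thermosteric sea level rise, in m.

Δh = 0.0415 m

Δh = αQ/(ρcₚ) = 1.7×10⁻⁴ × 9.9×10⁸ / (1025 × 3960) ≈ 0.041463 m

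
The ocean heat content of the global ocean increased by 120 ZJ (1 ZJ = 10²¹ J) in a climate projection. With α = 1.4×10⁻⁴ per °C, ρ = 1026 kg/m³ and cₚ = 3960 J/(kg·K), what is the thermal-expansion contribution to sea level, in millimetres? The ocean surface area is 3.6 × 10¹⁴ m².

Δh = 11.5 mm

Per unit area: Q = 120×10²¹ / (3.6×10¹⁴) ≈ 3.333×10⁸ J/m²
Δh = αQ/(ρcₚ) = 1.4×10⁻⁴ × 3.333×10⁸ / (1026 × 3960) ≈ 0.011485 m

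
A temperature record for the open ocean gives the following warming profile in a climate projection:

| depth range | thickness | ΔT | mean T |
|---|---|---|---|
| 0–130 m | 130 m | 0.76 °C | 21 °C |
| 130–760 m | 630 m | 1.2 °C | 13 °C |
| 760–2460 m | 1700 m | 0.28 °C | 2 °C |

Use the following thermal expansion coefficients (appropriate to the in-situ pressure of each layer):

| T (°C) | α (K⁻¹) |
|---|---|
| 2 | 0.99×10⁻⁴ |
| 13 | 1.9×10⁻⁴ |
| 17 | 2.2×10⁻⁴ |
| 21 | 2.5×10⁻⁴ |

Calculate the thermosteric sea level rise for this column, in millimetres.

Layer 1 at 21 °C → α = 2.5×10⁻⁴ K⁻¹
Layer 2 at 13 °C → α = 1.9×10⁻⁴ K⁻¹
Layer 3 at 2 °C → α = 0.99×10⁻⁴ K⁻¹
Layer 1: 0.76 × 2.5×10⁻⁴ × 130 = 0.02470 m
1.9×10⁻⁴ × 630 × 1.2 = 0.14364 m
760–2460 m: 0.28 × 0.99×10⁻⁴ × 1700 = 0.047124 m
Δh = 0.02470 + 0.14364 + 0.047124 = 0.215464 m

215 mm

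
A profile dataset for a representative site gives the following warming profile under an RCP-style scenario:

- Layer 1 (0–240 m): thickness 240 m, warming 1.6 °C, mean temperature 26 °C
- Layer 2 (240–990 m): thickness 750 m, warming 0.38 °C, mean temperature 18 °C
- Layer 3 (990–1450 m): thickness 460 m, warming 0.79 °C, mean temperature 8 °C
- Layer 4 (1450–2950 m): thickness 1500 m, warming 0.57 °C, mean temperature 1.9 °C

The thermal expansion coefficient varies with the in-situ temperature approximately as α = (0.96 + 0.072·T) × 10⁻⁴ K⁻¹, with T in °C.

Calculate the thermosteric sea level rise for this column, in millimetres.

Layer 1: α = (0.96 + 0.072×26)×10⁻⁴ = 2.832×10⁻⁴ K⁻¹
Layer 2: α = (0.96 + 0.072×18)×10⁻⁴ = 2.256×10⁻⁴ K⁻¹
Layer 3: α = (0.96 + 0.072×8)×10⁻⁴ = 1.536×10⁻⁴ K⁻¹
Layer 4: α = (0.96 + 0.072×1.9)×10⁻⁴ = 1.0968×10⁻⁴ K⁻¹
0–240 m: 2.832×10⁻⁴ × 1.6 × 240 = 0.1087488 m
240–990 m: 750 × 0.38 × 2.256×10⁻⁴ = 0.064296 m
Layer 3: 0.79 × 460 × 1.536×10⁻⁴ = 0.05581824 m
1.0968×10⁻⁴ × 1500 × 0.57 = 0.0937764 m
Δh = 0.1087488 + 0.064296 + 0.05581824 + 0.0937764 = 0.32263944 m

323 mm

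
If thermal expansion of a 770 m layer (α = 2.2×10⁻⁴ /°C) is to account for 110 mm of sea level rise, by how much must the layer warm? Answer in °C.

ΔT ≈ 0.65 °C

ΔT = Δh/(αH) = 0.11 / (2.2×10⁻⁴ × 770) ≈ 0.6494 °C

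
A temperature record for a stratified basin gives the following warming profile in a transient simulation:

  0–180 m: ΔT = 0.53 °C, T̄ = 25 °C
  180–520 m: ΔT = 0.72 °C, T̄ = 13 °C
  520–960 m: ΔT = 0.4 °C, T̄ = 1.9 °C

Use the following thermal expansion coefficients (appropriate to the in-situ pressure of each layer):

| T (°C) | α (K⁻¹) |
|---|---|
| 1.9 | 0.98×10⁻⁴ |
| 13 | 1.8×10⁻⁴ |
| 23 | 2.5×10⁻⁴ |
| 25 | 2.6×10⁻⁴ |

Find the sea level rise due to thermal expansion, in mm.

Δh ≈ 86.1 mm

Layer 1 at 25 °C → α = 2.6×10⁻⁴ K⁻¹
Layer 2 at 13 °C → α = 1.8×10⁻⁴ K⁻¹
Layer 3 at 1.9 °C → α = 0.98×10⁻⁴ K⁻¹
0–180 m: 2.6×10⁻⁴ × 180 × 0.53 = 0.024804 m
340 × 0.72 × 1.8×10⁻⁴ = 0.044064 m
440 × 0.4 × 0.98×10⁻⁴ = 0.017248 m
Δh = 0.024804 + 0.044064 + 0.017248 = 0.086116 m ≈ 86.1 mm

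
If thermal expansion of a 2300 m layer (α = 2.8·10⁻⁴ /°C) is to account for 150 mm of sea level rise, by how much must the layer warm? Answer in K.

ΔT = Δh/(αH) = 0.15 / (2.8×10⁻⁴ × 2300) ≈ 0.2329 K

ΔT ≈ 0.233 K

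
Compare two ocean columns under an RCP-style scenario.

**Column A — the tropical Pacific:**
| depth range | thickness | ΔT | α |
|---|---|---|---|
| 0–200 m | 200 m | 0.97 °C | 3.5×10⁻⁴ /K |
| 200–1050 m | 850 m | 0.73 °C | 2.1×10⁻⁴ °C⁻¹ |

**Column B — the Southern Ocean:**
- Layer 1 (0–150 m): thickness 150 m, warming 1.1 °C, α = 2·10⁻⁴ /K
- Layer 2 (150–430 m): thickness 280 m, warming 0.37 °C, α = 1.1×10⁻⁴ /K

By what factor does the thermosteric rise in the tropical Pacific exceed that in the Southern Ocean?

A 0–200 m: 200 × 3.5×10⁻⁴ × 0.97 = 0.06790 m
A 200–1050 m: 850 × 0.73 × 2.1×10⁻⁴ = 0.130305 m
A total: 0.198205 m
B Layer 1: 150 × 2×10⁻⁴ × 1.1 = 0.03300 m
B 150–430 m: 1.1×10⁻⁴ × 0.37 × 280 = 0.011396 m
B total: 0.044396 m
Ratio: 0.198205 / 0.044396 ≈ 4.464

≈ 4.46×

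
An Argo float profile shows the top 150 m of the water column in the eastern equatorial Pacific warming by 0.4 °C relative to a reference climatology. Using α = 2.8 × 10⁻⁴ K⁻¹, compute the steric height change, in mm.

Δh = 16.8 mm

Δh = αΔT·H = 2.8×10⁻⁴ × 0.4 × 150 = 0.01680 m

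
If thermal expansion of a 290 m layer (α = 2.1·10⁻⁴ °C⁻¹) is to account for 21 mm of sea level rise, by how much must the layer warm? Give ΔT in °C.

0.345 °C

ΔT = Δh/(αH) = 0.021 / (2.1×10⁻⁴ × 290) ≈ 0.3448 °C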